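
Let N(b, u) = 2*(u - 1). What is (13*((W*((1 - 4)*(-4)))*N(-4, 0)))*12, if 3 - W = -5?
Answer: -29952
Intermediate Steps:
W = 8 (W = 3 - 1*(-5) = 3 + 5 = 8)
N(b, u) = -2 + 2*u (N(b, u) = 2*(-1 + u) = -2 + 2*u)
(13*((W*((1 - 4)*(-4)))*N(-4, 0)))*12 = (13*((8*((1 - 4)*(-4)))*(-2 + 2*0)))*12 = (13*((8*(-3*(-4)))*(-2 + 0)))*12 = (13*((8*12)*(-2)))*12 = (13*(96*(-2)))*12 = (13*(-192))*12 = -2496*12 = -29952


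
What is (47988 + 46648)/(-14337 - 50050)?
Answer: -94636/64387 ≈ -1.4698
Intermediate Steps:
(47988 + 46648)/(-14337 - 50050) = 94636/(-64387) = 94636*(-1/64387) = -94636/64387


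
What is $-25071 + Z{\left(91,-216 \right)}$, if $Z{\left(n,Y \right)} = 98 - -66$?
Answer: $-24907$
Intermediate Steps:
$Z{\left(n,Y \right)} = 164$ ($Z{\left(n,Y \right)} = 98 + 66 = 164$)
$-25071 + Z{\left(91,-216 \right)} = -25071 + 164 = -24907$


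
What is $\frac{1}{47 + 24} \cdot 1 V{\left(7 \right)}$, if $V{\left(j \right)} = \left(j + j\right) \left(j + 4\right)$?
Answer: $\frac{154}{71} \approx 2.169$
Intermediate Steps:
$V{\left(j \right)} = 2 j \left(4 + j\right)$
$\frac{1}{47 + 24} \cdot 1 V{\left(7 \right)} = \frac{1}{47 + 24} \cdot 1 \cdot 2 \cdot 7 \left(4 + 7\right) = \frac{1}{71} \cdot 1 \cdot 2 \cdot 7 \cdot 11 = \frac{1}{71} \cdot 1 \cdot 154 = \frac{1}{71} \cdot 154 = \frac{154}{71}$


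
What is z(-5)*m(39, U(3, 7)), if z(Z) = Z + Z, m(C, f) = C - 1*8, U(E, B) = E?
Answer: -310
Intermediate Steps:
m(C, f) = -8 + C (m(C, f) = C - 8 = -8 + C)
z(Z) = 2*Z
z(-5)*m(39, U(3, 7)) = (2*(-5))*(-8 + 39) = -10*31 = -310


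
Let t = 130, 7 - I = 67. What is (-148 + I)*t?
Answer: -27040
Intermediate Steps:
I = -60 (I = 7 - 1*67 = 7 - 67 = -60)
(-148 + I)*t = (-148 - 60)*130 = -208*130 = -27040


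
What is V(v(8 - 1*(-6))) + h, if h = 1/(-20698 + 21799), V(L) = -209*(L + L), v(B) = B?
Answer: -6443051/1101 ≈ -5852.0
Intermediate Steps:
V(L) = -418*L
h = 1/1101 ≈ 0.00090826
V(v(8 - 1*(-6))) + h = -418*(8 - 1*(-6)) + 1/1101 = -418*(8 + 6) + 1/1101 = -418*14 + 1/1101 = -5852 + 1/1101 = -6443051/1101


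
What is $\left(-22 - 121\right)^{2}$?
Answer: $20449$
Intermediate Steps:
$\left(-22 - 121\right)^{2} = \left(-143\right)^{2} = 20449$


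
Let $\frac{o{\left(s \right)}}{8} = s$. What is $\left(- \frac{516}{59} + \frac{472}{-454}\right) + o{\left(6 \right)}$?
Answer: $\frac{511808}{13393} \approx 38.215$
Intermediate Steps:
$o{\left(s \right)} = 8 s$
$\left(- \frac{516}{59} + \frac{472}{-454}\right) + o{\left(6 \right)} = \left(- \frac{516}{59} + \frac{472}{-454}\right) + 8 \cdot 6 = \left(\left(-516\right) \frac{1}{59} + 472 \left(- \frac{1}{454}\right)\right) + 48 = \left(- \frac{516}{59} - \frac{236}{227}\right) + 48 = - \frac{131056}{13393} + 48 = \frac{511808}{13393}$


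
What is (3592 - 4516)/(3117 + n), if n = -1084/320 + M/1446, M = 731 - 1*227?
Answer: -17814720/60037169 ≈ -0.29673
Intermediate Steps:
M = 504 (M = 731 - 227 = 504)
n = -58591/19280 (n = -1084/320 + 504/1446 = -1084*1/320 + 504*(1/1446) = -271/80 + 84/241 = -58591/19280 ≈ -3.0390)
(3592 - 4516)/(3117 + n) = (3592 - 4516)/(3117 - 58591/19280) = -924/60037169/19280 = -924*19280/60037169 = -17814720/60037169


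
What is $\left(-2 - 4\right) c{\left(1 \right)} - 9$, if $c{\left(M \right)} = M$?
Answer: $-15$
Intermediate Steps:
$\left(-2 - 4\right) c{\left(1 \right)} - 9 = \left(-2 - 4\right) 1 - 9 = \left(-6\right) 1 - 9 = -6 - 9 = -15$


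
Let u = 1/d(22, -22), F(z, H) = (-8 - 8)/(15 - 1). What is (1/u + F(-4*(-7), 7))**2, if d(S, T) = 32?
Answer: 46656/49 ≈ 952.16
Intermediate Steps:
F(z, H) = -8/7 (F(z, H) = -16/14 = -16*1/14 = -8/7)
u = 1/32 ≈ 0.031250
(1/u + F(-4*(-7), 7))**2 = (1/(1/32) - 8/7)**2 = (32 - 8/7)**2 = (216/7)**2 = 46656/49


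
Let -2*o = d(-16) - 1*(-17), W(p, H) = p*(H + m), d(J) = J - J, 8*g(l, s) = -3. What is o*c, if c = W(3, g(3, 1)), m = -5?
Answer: 2193/16 ≈ 137.06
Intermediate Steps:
g(l, s) = -3/8 (g(l, s) = (1/8)*(-3) = -3/8)
d(J) = 0
W(p, H) = p*(-5 + H) (W(p, H) = p*(H - 5) = p*(-5 + H))
c = -129/8 (c = 3*(-5 - 3/8) = 3*(-43/8) = -129/8 ≈ -16.125)
o = -17/2 (o = -(0 - 1*(-17))/2 = -(0 + 17)/2 = -1/2*17 = -17/2 ≈ -8.5000)
o*c = -17/2*(-129/8) = 2193/16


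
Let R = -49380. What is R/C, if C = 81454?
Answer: -24690/40727 ≈ -0.60623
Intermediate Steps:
R/C = -49380/81454 = -49380*1/81454 = -24690/40727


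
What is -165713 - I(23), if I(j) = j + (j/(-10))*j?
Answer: -1656831/10 ≈ -1.6568e+5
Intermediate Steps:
I(j) = j - j²/10 (I(j) = j + (j*(-⅒))*j = j + (-j/10)*j = j - j²/10)
-165713 - I(23) = -165713 - 23*(10 - 1*23)/10 = -165713 - 23*(10 - 23)/10 = -165713 - 23*(-13)/10 = -165713 - 1*(-299/10) = -165713 + 299/10 = -1656831/10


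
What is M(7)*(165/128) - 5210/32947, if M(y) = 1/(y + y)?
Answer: -3900065/59041024 ≈ -0.066057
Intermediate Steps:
M(y) = 1/(2*y)
M(7)*(165/128) - 5210/32947 = ((1/2)/7)*(165/128) - 5210/32947 = ((1/2)*(1/7))*(165*(1/128)) - 5210/32947 = (1/14)*(165/128) - 1*5210/32947 = 165/1792 - 5210/32947 = -3900065/59041024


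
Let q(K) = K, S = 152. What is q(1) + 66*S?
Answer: 10033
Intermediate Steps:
q(1) + 66*S = 1 + 66*152 = 1 + 10032 = 10033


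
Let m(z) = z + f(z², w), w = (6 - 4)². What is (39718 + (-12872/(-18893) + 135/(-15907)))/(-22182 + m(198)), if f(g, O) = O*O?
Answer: -11936690516167/6602063931568 ≈ -1.8080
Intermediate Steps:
w = 4 (w = 2² = 4)
f(g, O) = O²
m(z) = 16 + z (m(z) = z + 4² = z + 16 = 16 + z)
(39718 + (-12872/(-18893) + 135/(-15907)))/(-22182 + m(198)) = (39718 + (-12872/(-18893) + 135/(-15907)))/(-22182 + (16 + 198)) = (39718 + (-12872*(-1/18893) + 135*(-1/15907)))/(-22182 + 214) = (39718 + (12872/18893 - 135/15907))/(-21968) = (39718 + 202204349/300530951)*(-1/21968) = (11936690516167/300530951)*(-1/21968) = -11936690516167/6602063931568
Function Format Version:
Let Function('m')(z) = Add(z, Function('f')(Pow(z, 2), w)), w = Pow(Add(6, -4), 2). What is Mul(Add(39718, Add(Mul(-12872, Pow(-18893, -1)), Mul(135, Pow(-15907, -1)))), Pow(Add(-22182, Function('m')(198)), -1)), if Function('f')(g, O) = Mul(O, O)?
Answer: Rational(-11936690516167, 6602063931568) ≈ -1.8080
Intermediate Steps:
w = 4 (w = Pow(2, 2) = 4)
Function('f')(g, O) = Pow(O, 2)
Function('m')(z) = Add(16, z) (Function('m')(z) = Add(z, Pow(4, 2)) = Add(z, 16) = Add(16, z))
Mul(Add(39718, Add(Mul(-12872, Pow(-18893, -1)), Mul(135, Pow(-15907, -1)))), Pow(Add(-22182, Function('m')(198)), -1)) = Mul(Add(39718, Add(Mul(-12872, Pow(-18893, -1)), Mul(135, Pow(-15907, -1)))), Pow(Add(-22182, Add(16, 198)), -1)) = Mul(Add(39718, Add(Mul(-12872, Rational(-1, 18893)), Mul(135, Rational(-1, 15907)))), Pow(Add(-22182, 214), -1)) = Mul(Add(39718, Add(Rational(12872, 18893), Rational(-135, 15907))), Pow(-21968, -1)) = Mul(Add(39718, Rational(202204349, 300530951)), Rational(-1, 21968)) = Mul(Rational(11936690516167, 300530951), Rational(-1, 21968)) = Rational(-11936690516167, 6602063931568)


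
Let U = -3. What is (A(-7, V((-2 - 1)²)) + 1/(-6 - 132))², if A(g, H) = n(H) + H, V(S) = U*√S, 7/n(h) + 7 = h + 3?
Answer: 293265625/3218436 ≈ 91.120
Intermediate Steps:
n(h) = 7/(-4 + h) (n(h) = 7/(-7 + (h + 3)) = 7/(-7 + (3 + h)) = 7/(-4 + h))
V(S) = -3*√S
A(g, H) = H + 7/(-4 + H) (A(g, H) = 7/(-4 + H) + H = H + 7/(-4 + H))
(A(-7, V((-2 - 1)²)) + 1/(-6 - 132))² = ((7 + (-3*√((-2 - 1)²))*(-4 - 3*√((-2 - 1)²)))/(-4 - 3*√((-2 - 1)²)) + 1/(-6 - 132))² = ((7 + (-3*√((-3)²))*(-4 - 3*√((-3)²)))/(-4 - 3*√((-3)²)) + 1/(-138))² = ((7 + (-3*√9)*(-4 - 3*√9))/(-4 - 3*√9) - 1/138)² = ((7 + (-3*3)*(-4 - 3*3))/(-4 - 3*3) - 1/138)² = ((7 - 9*(-4 - 9))/(-4 - 9) - 1/138)² = ((7 - 9*(-13))/(-13) - 1/138)² = (-(7 + 117)/13 - 1/138)² = (-1/13*124 - 1/138)² = (-124/13 - 1/138)² = (-17125/1794)² = 293265625/3218436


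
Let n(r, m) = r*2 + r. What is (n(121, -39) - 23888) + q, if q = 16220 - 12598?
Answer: -19903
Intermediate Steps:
n(r, m) = 3*r (n(r, m) = 2*r + r = 3*r)
q = 3622
(n(121, -39) - 23888) + q = (3*121 - 23888) + 3622 = (363 - 23888) + 3622 = -23525 + 3622 = -19903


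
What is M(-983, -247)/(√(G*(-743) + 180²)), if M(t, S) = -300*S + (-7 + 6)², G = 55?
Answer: -74101*I*√8465/8465 ≈ -805.4*I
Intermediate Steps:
M(t, S) = 1 - 300*S (M(t, S) = -300*S + (-1)² = -300*S + 1 = 1 - 300*S)
M(-983, -247)/(√(G*(-743) + 180²)) = (1 - 300*(-247))/(√(55*(-743) + 180²)) = (1 + 74100)/(√(-40865 + 32400)) = 74101/(√(-8465)) = 74101/((I*√8465)) = 74101*(-I*√8465/8465) = -74101*I*√8465/8465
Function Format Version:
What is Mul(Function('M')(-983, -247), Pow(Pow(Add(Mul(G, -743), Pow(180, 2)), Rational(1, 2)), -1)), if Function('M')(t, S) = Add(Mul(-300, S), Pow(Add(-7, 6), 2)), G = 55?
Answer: Mul(Rational(-74101, 8465), I, Pow(8465, Rational(1, 2))) ≈ Mul(-805.40, I)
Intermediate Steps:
Function('M')(t, S) = Add(1, Mul(-300, S)) (Function('M')(t, S) = Add(Mul(-300, S), Pow(-1, 2)) = Add(Mul(-300, S), 1) = Add(1, Mul(-300, S)))
Mul(Function('M')(-983, -247), Pow(Pow(Add(Mul(G, -743), Pow(180, 2)), Rational(1, 2)), -1)) = Mul(Add(1, Mul(-300, -247)), Pow(Pow(Add(Mul(55, -743), Pow(180, 2)), Rational(1, 2)), -1)) = Mul(Add(1, 74100), Pow(Pow(Add(-40865, 32400), Rational(1, 2)), -1)) = Mul(74101, Pow(Pow(-8465, Rational(1, 2)), -1)) = Mul(74101, Pow(Mul(I, Pow(8465, Rational(1, 2))), -1)) = Mul(74101, Mul(Rational(-1, 8465), I, Pow(8465, Rational(1, 2)))) = Mul(Rational(-74101, 8465), I, Pow(8465, Rational(1, 2)))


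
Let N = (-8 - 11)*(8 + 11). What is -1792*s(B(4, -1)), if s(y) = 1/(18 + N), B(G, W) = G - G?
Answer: 256/49 ≈ 5.2245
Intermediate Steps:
N = -361 (N = -19*19 = -361)
B(G, W) = 0
s(y) = -1/343 (s(y) = 1/(18 - 361) = 1/(-343) = -1/343)
-1792*s(B(4, -1)) = -1792*(-1/343) = 256/49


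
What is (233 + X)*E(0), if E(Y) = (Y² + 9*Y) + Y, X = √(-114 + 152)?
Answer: 0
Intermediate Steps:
X = √38 ≈ 6.1644
E(Y) = Y² + 10*Y
(233 + X)*E(0) = (233 + √38)*(0*(10 + 0)) = (233 + √38)*(0*10) = (233 + √38)*0 = 0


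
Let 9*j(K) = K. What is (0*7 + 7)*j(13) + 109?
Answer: 1072/9 ≈ 119.11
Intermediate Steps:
j(K) = K/9
(0*7 + 7)*j(13) + 109 = (0*7 + 7)*((1/9)*13) + 109 = (0 + 7)*(13/9) + 109 = 7*(13/9) + 109 = 91/9 + 109 = 1072/9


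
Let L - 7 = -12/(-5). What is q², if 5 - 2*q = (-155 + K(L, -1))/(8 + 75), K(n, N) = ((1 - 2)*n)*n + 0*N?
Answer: 270898681/17222500 ≈ 15.729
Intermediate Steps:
L = 47/5 (L = 7 - 12/(-5) = 7 - 12*(-⅕) = 7 + 12/5 = 47/5 ≈ 9.4000)
K(n, N) = -n² (K(n, N) = (-n)*n + 0 = -n² + 0 = -n²)
q = 16459/4150 (q = 5/2 - (-155 - (47/5)²)/(2*(8 + 75)) = 5/2 - (-155 - 1*2209/25)/(2*83) = 5/2 - (-155 - 2209/25)/(2*83) = 5/2 - (-3042)/(25*83) = 5/2 - ½*(-6084/2075) = 5/2 + 3042/2075 = 16459/4150 ≈ 3.9660)
q² = (16459/4150)² = 270898681/17222500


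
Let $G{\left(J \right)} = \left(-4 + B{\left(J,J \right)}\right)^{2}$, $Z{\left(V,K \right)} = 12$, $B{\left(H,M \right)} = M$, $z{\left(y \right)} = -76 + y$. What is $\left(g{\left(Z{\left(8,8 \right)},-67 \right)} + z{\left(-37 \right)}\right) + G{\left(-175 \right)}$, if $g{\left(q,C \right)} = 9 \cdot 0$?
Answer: $31928$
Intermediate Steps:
$G{\left(J \right)} = \left(-4 + J\right)^{2}$
$g{\left(q,C \right)} = 0$
$\left(g{\left(Z{\left(8,8 \right)},-67 \right)} + z{\left(-37 \right)}\right) + G{\left(-175 \right)} = \left(0 - 113\right) + \left(-4 - 175\right)^{2} = \left(0 - 113\right) + \left(-179\right)^{2} = -113 + 32041 = 31928$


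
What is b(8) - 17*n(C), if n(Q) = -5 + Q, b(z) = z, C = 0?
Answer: 93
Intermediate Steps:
b(8) - 17*n(C) = 8 - 17*(-5 + 0) = 8 - 17*(-5) = 8 - 1*(-85) = 8 + 85 = 93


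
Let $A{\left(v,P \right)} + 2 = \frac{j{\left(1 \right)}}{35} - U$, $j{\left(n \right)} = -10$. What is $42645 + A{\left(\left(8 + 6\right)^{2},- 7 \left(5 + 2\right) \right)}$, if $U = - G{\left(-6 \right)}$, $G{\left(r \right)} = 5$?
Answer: $\frac{298534}{7} \approx 42648.0$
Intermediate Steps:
$U = -5$ ($U = \left(-1\right) 5 = -5$)
$A{\left(v,P \right)} = \frac{19}{7}$ ($A{\left(v,P \right)} = -2 - \left(-5 + \frac{10}{35}\right) = -2 + \left(\left(-10\right) \frac{1}{35} + 5\right) = -2 + \left(- \frac{2}{7} + 5\right) = -2 + \frac{33}{7} = \frac{19}{7}$)
$42645 + A{\left(\left(8 + 6\right)^{2},- 7 \left(5 + 2\right) \right)} = 42645 + \frac{19}{7} = \frac{298534}{7}$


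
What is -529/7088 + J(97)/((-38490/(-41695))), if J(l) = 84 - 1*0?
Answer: 826816941/9093904 ≈ 90.920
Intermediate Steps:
J(l) = 84 (J(l) = 84 + 0 = 84)
-529/7088 + J(97)/((-38490/(-41695))) = -529/7088 + 84/((-38490/(-41695))) = -529*1/7088 + 84/((-38490*(-1/41695))) = -529/7088 + 84/(7698/8339) = -529/7088 + 84*(8339/7698) = -529/7088 + 116746/1283 = 826816941/9093904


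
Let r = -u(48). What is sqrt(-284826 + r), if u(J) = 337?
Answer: I*sqrt(285163) ≈ 534.01*I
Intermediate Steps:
r = -337 (r = -1*337 = -337)
sqrt(-284826 + r) = sqrt(-284826 - 337) = sqrt(-285163) = I*sqrt(285163)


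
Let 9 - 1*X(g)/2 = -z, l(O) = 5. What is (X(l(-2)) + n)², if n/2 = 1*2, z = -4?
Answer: 196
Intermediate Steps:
n = 4 (n = 2*(1*2) = 2*2 = 4)
X(g) = 10 (X(g) = 18 - (-2)*(-4) = 18 - 2*4 = 18 - 8 = 10)
(X(l(-2)) + n)² = (10 + 4)² = 14² = 196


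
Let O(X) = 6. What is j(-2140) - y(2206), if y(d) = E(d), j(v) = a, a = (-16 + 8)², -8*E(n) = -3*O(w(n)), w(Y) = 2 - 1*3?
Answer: 247/4 ≈ 61.750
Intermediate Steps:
w(Y) = -1 (w(Y) = 2 - 3 = -1)
E(n) = 9/4 (E(n) = -(-3)*6/8 = -⅛*(-18) = 9/4)
a = 64 (a = (-8)² = 64)
j(v) = 64
y(d) = 9/4
j(-2140) - y(2206) = 64 - 1*9/4 = 64 - 9/4 = 247/4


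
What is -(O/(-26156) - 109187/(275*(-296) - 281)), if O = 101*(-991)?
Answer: -11031428143/2136448236 ≈ -5.1634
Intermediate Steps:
O = -100091
-(O/(-26156) - 109187/(275*(-296) - 281)) = -(-100091/(-26156) - 109187/(275*(-296) - 281)) = -(-100091*(-1/26156) - 109187/(-81400 - 281)) = -(100091/26156 - 109187/(-81681)) = -(100091/26156 - 109187*(-1/81681)) = -(100091/26156 + 109187/81681) = -1*11031428143/2136448236 = -11031428143/2136448236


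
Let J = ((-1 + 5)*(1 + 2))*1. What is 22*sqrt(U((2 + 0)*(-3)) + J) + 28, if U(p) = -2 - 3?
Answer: 28 + 22*sqrt(7) ≈ 86.207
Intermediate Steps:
U(p) = -5
J = 12 (J = (4*3)*1 = 12*1 = 12)
22*sqrt(U((2 + 0)*(-3)) + J) + 28 = 22*sqrt(-5 + 12) + 28 = 22*sqrt(7) + 28 = 28 + 22*sqrt(7)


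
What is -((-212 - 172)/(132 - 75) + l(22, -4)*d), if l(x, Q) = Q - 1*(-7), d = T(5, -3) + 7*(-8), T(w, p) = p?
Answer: 3491/19 ≈ 183.74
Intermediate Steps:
d = -59 (d = -3 + 7*(-8) = -3 - 56 = -59)
l(x, Q) = 7 + Q (l(x, Q) = Q + 7 = 7 + Q)
-((-212 - 172)/(132 - 75) + l(22, -4)*d) = -((-212 - 172)/(132 - 75) + (7 - 4)*(-59)) = -(-384/57 + 3*(-59)) = -(-384*1/57 - 177) = -(-128/19 - 177) = -1*(-3491/19) = 3491/19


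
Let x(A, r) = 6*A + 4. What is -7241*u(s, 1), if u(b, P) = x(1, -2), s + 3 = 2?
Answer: -72410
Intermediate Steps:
s = -1 (s = -3 + 2 = -1)
x(A, r) = 4 + 6*A
u(b, P) = 10 (u(b, P) = 4 + 6*1 = 4 + 6 = 10)
-7241*u(s, 1) = -7241*10 = -72410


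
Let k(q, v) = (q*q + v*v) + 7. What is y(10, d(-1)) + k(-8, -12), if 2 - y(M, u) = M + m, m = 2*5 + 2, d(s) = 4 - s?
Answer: 195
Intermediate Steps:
m = 12 (m = 10 + 2 = 12)
y(M, u) = -10 - M (y(M, u) = 2 - (M + 12) = 2 - (12 + M) = 2 + (-12 - M) = -10 - M)
k(q, v) = 7 + q**2 + v**2 (k(q, v) = (q**2 + v**2) + 7 = 7 + q**2 + v**2)
y(10, d(-1)) + k(-8, -12) = (-10 - 1*10) + (7 + (-8)**2 + (-12)**2) = (-10 - 10) + (7 + 64 + 144) = -20 + 215 = 195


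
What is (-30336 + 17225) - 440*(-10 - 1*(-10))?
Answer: -13111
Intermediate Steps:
(-30336 + 17225) - 440*(-10 - 1*(-10)) = -13111 - 440*(-10 + 10) = -13111 - 440*0 = -13111 + 0 = -13111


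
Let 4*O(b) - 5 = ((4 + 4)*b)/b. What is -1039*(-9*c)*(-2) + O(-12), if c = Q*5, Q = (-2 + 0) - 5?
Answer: 2618293/4 ≈ 6.5457e+5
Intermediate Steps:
Q = -7 (Q = -2 - 5 = -7)
c = -35 (c = -7*5 = -35)
O(b) = 13/4 (O(b) = 5/4 + (((4 + 4)*b)/b)/4 = 5/4 + ((8*b)/b)/4 = 5/4 + (1/4)*8 = 5/4 + 2 = 13/4)
-1039*(-9*c)*(-2) + O(-12) = -1039*(-9*(-35))*(-2) + 13/4 = -327285*(-2) + 13/4 = -1039*(-630) + 13/4 = 654570 + 13/4 = 2618293/4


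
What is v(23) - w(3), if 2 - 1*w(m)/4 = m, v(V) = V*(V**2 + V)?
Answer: 12700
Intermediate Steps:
v(V) = V*(V + V**2)
w(m) = 8 - 4*m
v(23) - w(3) = 23**2*(1 + 23) - (8 - 4*3) = 529*24 - (8 - 12) = 12696 - 1*(-4) = 12696 + 4 = 12700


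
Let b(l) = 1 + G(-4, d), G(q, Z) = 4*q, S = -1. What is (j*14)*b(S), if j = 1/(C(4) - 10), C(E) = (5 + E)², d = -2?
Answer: -210/71 ≈ -2.9577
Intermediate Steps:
j = 1/71 (j = 1/((5 + 4)² - 10) = 1/(9² - 10) = 1/(81 - 10) = 1/71 ≈ 0.014085)
b(l) = -15 (b(l) = 1 + 4*(-4) = 1 - 16 = -15)
(j*14)*b(S) = ((1/71)*14)*(-15) = (14/71)*(-15) = -210/71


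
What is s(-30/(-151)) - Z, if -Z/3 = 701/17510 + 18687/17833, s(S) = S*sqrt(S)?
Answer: 59948877/18367990 + 30*sqrt(4530)/22801 ≈ 3.3523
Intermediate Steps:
s(S) = S**(3/2)
Z = -59948877/18367990 (Z = -3*(701/17510 + 18687/17833) = -3*19982959/18367990 = -59948877/18367990 ≈ -3.2638)
s(-30/(-151)) - Z = (-30/(-151))**(3/2) - 1*(-59948877/18367990) = (-30*(-1/151))**(3/2) + 59948877/18367990 = (30/151)**(3/2) + 59948877/18367990 = 30*sqrt(4530)/22801 + 59948877/18367990 = 59948877/18367990 + 30*sqrt(4530)/22801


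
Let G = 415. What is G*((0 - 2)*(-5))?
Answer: 4150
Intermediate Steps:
G*((0 - 2)*(-5)) = 415*((0 - 2)*(-5)) = 415*(-2*(-5)) = 415*10 = 4150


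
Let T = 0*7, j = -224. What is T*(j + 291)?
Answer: 0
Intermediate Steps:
T = 0
T*(j + 291) = 0*(-224 + 291) = 0*67 = 0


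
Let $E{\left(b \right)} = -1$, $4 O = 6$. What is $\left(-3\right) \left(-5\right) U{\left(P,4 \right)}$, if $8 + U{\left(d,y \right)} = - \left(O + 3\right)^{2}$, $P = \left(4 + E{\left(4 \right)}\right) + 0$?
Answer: $- \frac{1695}{4} \approx -423.75$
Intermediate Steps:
$O = \frac{3}{2}$ ($O = \frac{1}{4} \cdot 6 = \frac{3}{2} \approx 1.5$)
$P = 3$ ($P = \left(4 - 1\right) + 0 = 3 + 0 = 3$)
$U{\left(d,y \right)} = - \frac{113}{4}$ ($U{\left(d,y \right)} = -8 - \left(\frac{3}{2} + 3\right)^{2} = -8 - \left(\frac{9}{2}\right)^{2} = -8 - \frac{81}{4} = - \frac{113}{4}$)
$\left(-3\right) \left(-5\right) U{\left(P,4 \right)} = \left(-3\right) \left(-5\right) \left(- \frac{113}{4}\right) = 15 \left(- \frac{113}{4}\right) = - \frac{1695}{4}$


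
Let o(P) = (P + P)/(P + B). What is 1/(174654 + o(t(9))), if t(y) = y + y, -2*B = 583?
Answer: 547/95535666 ≈ 5.7256e-6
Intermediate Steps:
B = -583/2 (B = -½*583 = -583/2 ≈ -291.50)
t(y) = 2*y
o(P) = 2*P/(-583/2 + P) (o(P) = (P + P)/(P - 583/2) = (2*P)/(-583/2 + P) = 2*P/(-583/2 + P))
1/(174654 + o(t(9))) = 1/(174654 + 4*(2*9)/(-583 + 2*(2*9))) = 1/(174654 + 4*18/(-583 + 2*18)) = 1/(174654 + 4*18/(-583 + 36)) = 1/(174654 + 4*18/(-547)) = 1/(174654 + 4*18*(-1/547)) = 1/(174654 - 72/547) = 1/(95535666/547) = 547/95535666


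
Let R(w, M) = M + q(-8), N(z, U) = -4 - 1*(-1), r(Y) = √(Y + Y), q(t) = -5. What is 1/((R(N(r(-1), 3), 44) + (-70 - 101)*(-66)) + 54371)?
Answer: 1/65696 ≈ 1.5222e-5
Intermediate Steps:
r(Y) = √2*√Y (r(Y) = √(2*Y) = √2*√Y)
N(z, U) = -3 (N(z, U) = -4 + 1 = -3)
R(w, M) = -5 + M (R(w, M) = M - 5 = -5 + M)
1/((R(N(r(-1), 3), 44) + (-70 - 101)*(-66)) + 54371) = 1/(((-5 + 44) + (-70 - 101)*(-66)) + 54371) = 1/((39 - 171*(-66)) + 54371) = 1/((39 + 11286) + 54371) = 1/(11325 + 54371) = 1/65696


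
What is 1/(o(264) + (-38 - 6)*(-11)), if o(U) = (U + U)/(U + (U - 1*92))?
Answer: 109/52888 ≈ 0.0020610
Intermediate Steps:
o(U) = 2*U/(-92 + 2*U) (o(U) = (2*U)/(U + (U - 92)) = (2*U)/(U + (-92 + U)) = (2*U)/(-92 + 2*U) = 2*U/(-92 + 2*U))
1/(o(264) + (-38 - 6)*(-11)) = 1/(264/(-46 + 264) + (-38 - 6)*(-11)) = 1/(264/218 - 44*(-11)) = 1/(264*(1/218) + 484) = 1/(132/109 + 484) = 1/(52888/109) = 109/52888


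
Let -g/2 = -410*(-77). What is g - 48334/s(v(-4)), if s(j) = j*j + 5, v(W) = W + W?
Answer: -4404994/69 ≈ -63841.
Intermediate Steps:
v(W) = 2*W
s(j) = 5 + j**2 (s(j) = j**2 + 5 = 5 + j**2)
g = -63140 (g = -(-820)*(-77) = -2*31570 = -63140)
g - 48334/s(v(-4)) = -63140 - 48334/(5 + (2*(-4))**2) = -63140 - 48334/(5 + (-8)**2) = -63140 - 48334/(5 + 64) = -63140 - 48334/69 = -4404994/69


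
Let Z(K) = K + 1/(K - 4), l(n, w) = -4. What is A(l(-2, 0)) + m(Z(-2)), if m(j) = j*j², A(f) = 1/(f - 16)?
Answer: -11039/1080 ≈ -10.221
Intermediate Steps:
A(f) = 1/(-16 + f)
Z(K) = K + 1/(-4 + K)
m(j) = j³
A(l(-2, 0)) + m(Z(-2)) = 1/(-16 - 4) + ((1 + (-2)² - 4*(-2))/(-4 - 2))³ = 1/(-20) + ((1 + 4 + 8)/(-6))³ = -1/20 + (-⅙*13)³ = -1/20 + (-13/6)³ = -1/20 - 2197/216 = -11039/1080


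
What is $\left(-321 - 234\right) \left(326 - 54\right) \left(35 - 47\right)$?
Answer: $1811520$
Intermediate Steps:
$\left(-321 - 234\right) \left(326 - 54\right) \left(35 - 47\right) = \left(-555\right) 272 \left(35 - 47\right) = \left(-150960\right) \left(-12\right) = 1811520$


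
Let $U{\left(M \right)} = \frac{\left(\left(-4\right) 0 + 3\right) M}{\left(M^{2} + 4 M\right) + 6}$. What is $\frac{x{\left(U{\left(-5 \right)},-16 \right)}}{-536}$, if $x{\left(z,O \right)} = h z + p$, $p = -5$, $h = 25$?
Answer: $\frac{215}{2948} \approx 0.072931$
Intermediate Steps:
$U{\left(M \right)} = \frac{3 M}{6 + M^{2} + 4 M}$ ($U{\left(M \right)} = \frac{\left(0 + 3\right) M}{6 + M^{2} + 4 M} = \frac{3 M}{6 + M^{2} + 4 M}$)
$x{\left(z,O \right)} = -5 + 25 z$ ($x{\left(z,O \right)} = 25 z - 5 = -5 + 25 z$)
$\frac{x{\left(U{\left(-5 \right)},-16 \right)}}{-536} = \frac{-5 + 25 \cdot 3 \left(-5\right) \frac{1}{6 + \left(-5\right)^{2} + 4 \left(-5\right)}}{-536} = \left(-5 + 25 \cdot 3 \left(-5\right) \frac{1}{6 + 25 - 20}\right) \left(- \frac{1}{536}\right) = \left(-5 + 25 \cdot 3 \left(-5\right) \frac{1}{11}\right) \left(- \frac{1}{536}\right) = \left(-5 + 25 \left(- \frac{15}{11}\right)\right) \left(- \frac{1}{536}\right) = \left(-5 - \frac{375}{11}\right) \left(- \frac{1}{536}\right) = \left(- \frac{430}{11}\right) \left(- \frac{1}{536}\right) = \frac{215}{2948}$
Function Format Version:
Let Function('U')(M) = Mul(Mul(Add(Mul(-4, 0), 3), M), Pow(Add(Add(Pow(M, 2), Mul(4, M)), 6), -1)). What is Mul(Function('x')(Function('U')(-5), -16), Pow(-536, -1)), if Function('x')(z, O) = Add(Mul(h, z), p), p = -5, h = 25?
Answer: Rational(215, 2948) ≈ 0.072931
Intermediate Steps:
Function('U')(M) = Mul(3, M, Pow(Add(6, Pow(M, 2), Mul(4, M)), -1)) (Function('U')(M) = Mul(Mul(Add(0, 3), M), Pow(Add(6, Pow(M, 2), Mul(4, M)), -1)) = Mul(Mul(3, M), Pow(Add(6, Pow(M, 2), Mul(4, M)), -1)) = Mul(3, M, Pow(Add(6, Pow(M, 2), Mul(4, M)), -1)))
Function('x')(z, O) = Add(-5, Mul(25, z)) (Function('x')(z, O) = Add(Mul(25, z), -5) = Add(-5, Mul(25, z)))
Mul(Function('x')(Function('U')(-5), -16), Pow(-536, -1)) = Mul(Add(-5, Mul(25, Mul(3, -5, Pow(Add(6, Pow(-5, 2), Mul(4, -5)), -1)))), Pow(-536, -1)) = Mul(Add(-5, Mul(25, Mul(3, -5, Pow(Add(6, 25, -20), -1)))), Rational(-1, 536)) = Mul(Add(-5, Mul(25, Mul(3, -5, Pow(11, -1)))), Rational(-1, 536)) = Mul(Add(-5, Mul(25, Mul(3, -5, Rational(1, 11)))), Rational(-1, 536)) = Mul(Add(-5, Mul(25, Rational(-15, 11))), Rational(-1, 536)) = Mul(Add(-5, Rational(-375, 11)), Rational(-1, 536)) = Mul(Rational(-430, 11), Rational(-1, 536)) = Rational(215, 2948)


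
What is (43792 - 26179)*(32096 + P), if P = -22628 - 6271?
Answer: 56308761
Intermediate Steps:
P = -28899
(43792 - 26179)*(32096 + P) = (43792 - 26179)*(32096 - 28899) = 17613*3197 = 56308761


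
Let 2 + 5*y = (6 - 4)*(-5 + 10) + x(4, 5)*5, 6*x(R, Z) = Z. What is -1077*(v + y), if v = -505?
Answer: 5412643/10 ≈ 5.4126e+5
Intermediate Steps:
x(R, Z) = Z/6
y = 73/30 (y = -⅖ + ((6 - 4)*(-5 + 10) + ((⅙)*5)*5)/5 = -⅖ + (2*5 + (⅚)*5)/5 = -⅖ + (10 + 25/6)/5 = -⅖ + (⅕)*(85/6) = -⅖ + 17/6 = 73/30 ≈ 2.4333)
-1077*(v + y) = -1077*(-505 + 73/30) = -1077*(-15077/30) = 5412643/10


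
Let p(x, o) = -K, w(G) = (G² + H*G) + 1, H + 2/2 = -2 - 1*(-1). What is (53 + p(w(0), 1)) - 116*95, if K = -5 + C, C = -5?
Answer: -10957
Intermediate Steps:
H = -2 (H = -1 + (-2 - 1*(-1)) = -1 + (-2 + 1) = -1 - 1 = -2)
K = -10 (K = -5 - 5 = -10)
w(G) = 1 + G² - 2*G (w(G) = (G² - 2*G) + 1 = 1 + G² - 2*G)
p(x, o) = 10 (p(x, o) = -1*(-10) = 10)
(53 + p(w(0), 1)) - 116*95 = (53 + 10) - 116*95 = 63 - 11020 = -10957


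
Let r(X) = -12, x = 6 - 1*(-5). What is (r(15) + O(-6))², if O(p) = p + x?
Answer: 49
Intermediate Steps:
x = 11 (x = 6 + 5 = 11)
O(p) = 11 + p (O(p) = p + 11 = 11 + p)
(r(15) + O(-6))² = (-12 + (11 - 6))² = (-12 + 5)² = (-7)² = 49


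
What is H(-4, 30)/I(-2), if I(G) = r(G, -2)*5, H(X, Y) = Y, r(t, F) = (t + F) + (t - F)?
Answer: -3/2 ≈ -1.5000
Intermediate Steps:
r(t, F) = 2*t (r(t, F) = (F + t) + (t - F) = 2*t)
I(G) = 10*G (I(G) = (2*G)*5 = 10*G)
H(-4, 30)/I(-2) = 30/((10*(-2))) = 30/(-20) = 30*(-1/20) = -3/2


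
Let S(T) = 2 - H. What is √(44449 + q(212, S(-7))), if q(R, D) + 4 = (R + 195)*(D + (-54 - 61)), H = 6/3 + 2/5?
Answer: I*√63070/5 ≈ 50.227*I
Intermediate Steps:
H = 12/5 (H = 6*(⅓) + 2*(⅕) = 2 + ⅖ = 12/5 ≈ 2.4000)
S(T) = -⅖ (S(T) = 2 - 1*12/5 = 2 - 12/5 = -⅖)
q(R, D) = -4 + (-115 + D)*(195 + R) (q(R, D) = -4 + (R + 195)*(D + (-54 - 61)) = -4 + (195 + R)*(D - 115) = -4 + (195 + R)*(-115 + D) = -4 + (-115 + D)*(195 + R))
√(44449 + q(212, S(-7))) = √(44449 + (-22429 - 115*212 + 195*(-⅖) - ⅖*212)) = √(44449 + (-22429 - 24380 - 78 - 424/5)) = √(44449 - 234859/5) = √(-12614/5) = I*√63070/5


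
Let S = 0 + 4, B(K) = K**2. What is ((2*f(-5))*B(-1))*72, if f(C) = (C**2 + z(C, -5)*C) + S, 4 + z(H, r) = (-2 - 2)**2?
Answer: -4464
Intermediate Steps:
z(H, r) = 12 (z(H, r) = -4 + (-2 - 2)**2 = -4 + (-4)**2 = -4 + 16 = 12)
S = 4
f(C) = 4 + C**2 + 12*C (f(C) = (C**2 + 12*C) + 4 = 4 + C**2 + 12*C)
((2*f(-5))*B(-1))*72 = ((2*(4 + (-5)**2 + 12*(-5)))*(-1)**2)*72 = ((2*(4 + 25 - 60))*1)*72 = ((2*(-31))*1)*72 = -62*1*72 = -62*72 = -4464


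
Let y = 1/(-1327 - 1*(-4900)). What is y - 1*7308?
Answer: -26111483/3573 ≈ -7308.0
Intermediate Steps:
y = 1/3573 (y = 1/(-1327 + 4900) = 1/3573 ≈ 0.00027988)
y - 1*7308 = 1/3573 - 1*7308 = 1/3573 - 7308 = -26111483/3573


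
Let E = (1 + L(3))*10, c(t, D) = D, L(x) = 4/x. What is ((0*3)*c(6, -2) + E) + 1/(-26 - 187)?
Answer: 4969/213 ≈ 23.329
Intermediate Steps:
E = 70/3 (E = (1 + 4/3)*10 = (7/3)*10 = 70/3 ≈ 23.333)
((0*3)*c(6, -2) + E) + 1/(-26 - 187) = ((0*3)*(-2) + 70/3) + 1/(-26 - 187) = (0*(-2) + 70/3) + 1/(-213) = (0 + 70/3) - 1/213 = 70/3 - 1/213 = 4969/213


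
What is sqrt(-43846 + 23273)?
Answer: I*sqrt(20573) ≈ 143.43*I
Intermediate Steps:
sqrt(-43846 + 23273) = sqrt(-20573) = I*sqrt(20573)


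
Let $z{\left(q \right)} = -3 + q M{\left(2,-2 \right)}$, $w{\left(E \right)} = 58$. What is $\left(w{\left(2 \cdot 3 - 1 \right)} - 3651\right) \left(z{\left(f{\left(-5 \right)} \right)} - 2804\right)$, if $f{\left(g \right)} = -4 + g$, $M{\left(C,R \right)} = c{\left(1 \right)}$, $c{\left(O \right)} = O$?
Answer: $10117888$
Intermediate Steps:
$M{\left(C,R \right)} = 1$
$z{\left(q \right)} = -3 + q$ ($z{\left(q \right)} = -3 + q 1 = -3 + q$)
$\left(w{\left(2 \cdot 3 - 1 \right)} - 3651\right) \left(z{\left(f{\left(-5 \right)} \right)} - 2804\right) = \left(58 - 3651\right) \left(\left(-3 - 9\right) - 2804\right) = - 3593 \left(\left(-3 - 9\right) - 2804\right) = - 3593 \left(-12 - 2804\right) = \left(-3593\right) \left(-2816\right) = 10117888$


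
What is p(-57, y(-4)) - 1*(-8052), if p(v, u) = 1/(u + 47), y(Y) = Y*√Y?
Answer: 18302243/2273 + 8*I/2273 ≈ 8052.0 + 0.0035196*I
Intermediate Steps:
y(Y) = Y^(3/2)
p(v, u) = 1/(47 + u)
p(-57, y(-4)) - 1*(-8052) = 1/(47 + (-4)^(3/2)) - 1*(-8052) = 1/(47 - 8*I) + 8052 = (47 + 8*I)/2273 + 8052 = 8052 + (47 + 8*I)/2273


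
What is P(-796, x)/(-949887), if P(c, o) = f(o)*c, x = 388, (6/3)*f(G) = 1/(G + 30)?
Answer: 199/198526383 ≈ 1.0024e-6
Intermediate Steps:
f(G) = 1/(2*(30 + G)) (f(G) = 1/(2*(G + 30)) = 1/(2*(30 + G)))
P(c, o) = c/(2*(30 + o)) (P(c, o) = (1/(2*(30 + o)))*c = c/(2*(30 + o)))
P(-796, x)/(-949887) = ((1/2)*(-796)/(30 + 388))/(-949887) = ((1/2)*(-796)/418)*(-1/949887) = ((1/2)*(-796)*(1/418))*(-1/949887) = -199/209*(-1/949887) = 199/198526383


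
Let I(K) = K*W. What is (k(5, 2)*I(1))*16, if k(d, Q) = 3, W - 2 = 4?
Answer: 288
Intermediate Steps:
W = 6 (W = 2 + 4 = 6)
I(K) = 6*K (I(K) = K*6 = 6*K)
(k(5, 2)*I(1))*16 = (3*(6*1))*16 = (3*6)*16 = 18*16 = 288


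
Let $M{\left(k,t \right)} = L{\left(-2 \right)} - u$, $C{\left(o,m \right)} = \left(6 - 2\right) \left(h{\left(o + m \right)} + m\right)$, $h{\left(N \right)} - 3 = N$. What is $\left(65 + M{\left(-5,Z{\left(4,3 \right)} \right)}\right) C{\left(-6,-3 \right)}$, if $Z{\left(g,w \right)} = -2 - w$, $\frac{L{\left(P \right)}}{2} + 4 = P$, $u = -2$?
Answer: $-1980$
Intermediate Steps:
$h{\left(N \right)} = 3 + N$
$L{\left(P \right)} = -8 + 2 P$
$C{\left(o,m \right)} = 12 + 4 o + 8 m$ ($C{\left(o,m \right)} = \left(6 - 2\right) \left(\left(3 + \left(o + m\right)\right) + m\right) = 4 \left(\left(3 + \left(m + o\right)\right) + m\right) = 4 \left(\left(3 + m + o\right) + m\right) = 4 \left(3 + o + 2 m\right) = 12 + 4 o + 8 m$)
$M{\left(k,t \right)} = -10$ ($M{\left(k,t \right)} = \left(-8 + 2 \left(-2\right)\right) - -2 = \left(-8 - 4\right) + 2 = -12 + 2 = -10$)
$\left(65 + M{\left(-5,Z{\left(4,3 \right)} \right)}\right) C{\left(-6,-3 \right)} = \left(65 - 10\right) \left(12 + 4 \left(-6\right) + 8 \left(-3\right)\right) = 55 \left(12 - 24 - 24\right) = 55 \left(-36\right) = -1980$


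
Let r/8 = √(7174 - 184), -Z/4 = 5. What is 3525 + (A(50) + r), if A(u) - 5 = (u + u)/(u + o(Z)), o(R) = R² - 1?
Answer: 1585070/449 + 8*√6990 ≈ 4199.1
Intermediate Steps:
Z = -20 (Z = -4*5 = -20)
o(R) = -1 + R²
A(u) = 5 + 2*u/(399 + u) (A(u) = 5 + (u + u)/(u + (-1 + (-20)²)) = 5 + (2*u)/(u + (-1 + 400)) = 5 + (2*u)/(u + 399) = 5 + (2*u)/(399 + u) = 5 + 2*u/(399 + u))
r = 8*√6990 (r = 8*√(7174 - 184) = 8*√6990 ≈ 668.85)
3525 + (A(50) + r) = 3525 + (7*(285 + 50)/(399 + 50) + 8*√6990) = 3525 + (7*335/449 + 8*√6990) = 3525 + (7*(1/449)*335 + 8*√6990) = 3525 + (2345/449 + 8*√6990) = 1585070/449 + 8*√6990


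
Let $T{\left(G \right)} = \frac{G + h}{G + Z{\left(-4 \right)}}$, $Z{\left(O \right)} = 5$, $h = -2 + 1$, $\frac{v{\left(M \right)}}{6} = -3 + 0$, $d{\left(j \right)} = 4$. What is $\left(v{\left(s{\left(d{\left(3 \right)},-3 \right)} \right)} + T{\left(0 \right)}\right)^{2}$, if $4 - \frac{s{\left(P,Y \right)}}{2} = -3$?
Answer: $\frac{8281}{25} \approx 331.24$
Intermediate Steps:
$s{\left(P,Y \right)} = 14$ ($s{\left(P,Y \right)} = 8 - -6 = 8 + 6 = 14$)
$v{\left(M \right)} = -18$ ($v{\left(M \right)} = 6 \left(-3 + 0\right) = 6 \left(-3\right) = -18$)
$h = -1$
$T{\left(G \right)} = \frac{-1 + G}{5 + G}$ ($T{\left(G \right)} = \frac{G - 1}{G + 5} = \frac{-1 + G}{5 + G}$)
$\left(v{\left(s{\left(d{\left(3 \right)},-3 \right)} \right)} + T{\left(0 \right)}\right)^{2} = \left(-18 + \frac{-1 + 0}{5 + 0}\right)^{2} = \left(-18 + \frac{1}{5} \left(-1\right)\right)^{2} = \left(-18 - \frac{1}{5}\right)^{2} = \left(- \frac{91}{5}\right)^{2} = \frac{8281}{25}$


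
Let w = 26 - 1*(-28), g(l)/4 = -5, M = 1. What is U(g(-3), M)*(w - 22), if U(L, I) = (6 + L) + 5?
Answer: -288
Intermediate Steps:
g(l) = -20 (g(l) = 4*(-5) = -20)
U(L, I) = 11 + L
w = 54 (w = 26 + 28 = 54)
U(g(-3), M)*(w - 22) = (11 - 20)*(54 - 22) = -9*32 = -288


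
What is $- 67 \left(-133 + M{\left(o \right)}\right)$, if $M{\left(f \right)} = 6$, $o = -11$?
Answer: $8509$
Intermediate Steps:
$- 67 \left(-133 + M{\left(o \right)}\right) = - 67 \left(-133 + 6\right) = \left(-67\right) \left(-127\right) = 8509$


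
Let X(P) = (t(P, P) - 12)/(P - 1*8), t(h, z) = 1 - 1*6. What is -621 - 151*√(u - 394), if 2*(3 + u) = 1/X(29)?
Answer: -621 - 151*I*√459646/34 ≈ -621.0 - 3011.0*I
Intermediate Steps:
t(h, z) = -5 (t(h, z) = 1 - 6 = -5)
X(P) = -17/(-8 + P) (X(P) = (-5 - 12)/(P - 1*8) = -17/(P - 8) = -17/(-8 + P))
u = -123/34 (u = -3 + 1/(2*((-17/(-8 + 29)))) = -3 + 1/(2*((-17/21))) = -3 + 1/(2*((-17*1/21))) = -3 + 1/(2*(-17/21)) = -3 + (½)*(-21/17) = -3 - 21/34 = -123/34 ≈ -3.6176)
-621 - 151*√(u - 394) = -621 - 151*√(-123/34 - 394) = -621 - 151*I*√459646/34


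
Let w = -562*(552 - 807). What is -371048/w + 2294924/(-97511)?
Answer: -182533409984/6987150705 ≈ -26.124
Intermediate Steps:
w = 143310 (w = -562*(-255) = 143310)
-371048/w + 2294924/(-97511) = -371048/143310 + 2294924/(-97511) = -371048*1/143310 + 2294924*(-1/97511) = -185524/71655 - 2294924/97511 = -182533409984/6987150705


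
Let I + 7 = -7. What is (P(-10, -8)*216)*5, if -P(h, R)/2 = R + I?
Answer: 47520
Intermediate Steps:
I = -14 (I = -7 - 7 = -14)
P(h, R) = 28 - 2*R (P(h, R) = -2*(R - 14) = -2*(-14 + R) = 28 - 2*R)
(P(-10, -8)*216)*5 = ((28 - 2*(-8))*216)*5 = ((28 + 16)*216)*5 = (44*216)*5 = 9504*5 = 47520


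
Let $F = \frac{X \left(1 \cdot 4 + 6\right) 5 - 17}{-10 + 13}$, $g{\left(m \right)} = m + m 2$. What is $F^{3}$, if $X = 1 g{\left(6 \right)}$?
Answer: $\frac{688465387}{27} \approx 2.5499 \cdot 10^{7}$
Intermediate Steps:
$g{\left(m \right)} = 3 m$ ($g{\left(m \right)} = m + 2 m = 3 m$)
$X = 18$ ($X = 1 \cdot 3 \cdot 6 = 1 \cdot 18 = 18$)
$F = \frac{883}{3}$ ($F = \frac{18 \left(1 \cdot 4 + 6\right) 5 - 17}{-10 + 13} = \frac{18 \left(4 + 6\right) 5 - 17}{3} = \left(18 \cdot 10 \cdot 5 - 17\right) \frac{1}{3} = \left(180 \cdot 5 - 17\right) \frac{1}{3} = \left(900 - 17\right) \frac{1}{3} = 883 \cdot \frac{1}{3} = \frac{883}{3} \approx 294.33$)
$F^{3} = \left(\frac{883}{3}\right)^{3} = \frac{688465387}{27}$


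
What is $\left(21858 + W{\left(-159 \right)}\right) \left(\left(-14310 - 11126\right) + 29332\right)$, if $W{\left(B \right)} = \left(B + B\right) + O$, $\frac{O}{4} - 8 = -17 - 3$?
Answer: $83732832$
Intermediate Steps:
$O = -48$ ($O = 32 + 4 \left(-17 - 3\right) = 32 + 4 \left(-20\right) = 32 - 80 = -48$)
$W{\left(B \right)} = -48 + 2 B$ ($W{\left(B \right)} = \left(B + B\right) - 48 = 2 B - 48 = -48 + 2 B$)
$\left(21858 + W{\left(-159 \right)}\right) \left(\left(-14310 - 11126\right) + 29332\right) = \left(21858 + \left(-48 + 2 \left(-159\right)\right)\right) \left(\left(-14310 - 11126\right) + 29332\right) = \left(21858 - 366\right) \left(-25436 + 29332\right) = \left(21858 - 366\right) 3896 = 21492 \cdot 3896 = 83732832$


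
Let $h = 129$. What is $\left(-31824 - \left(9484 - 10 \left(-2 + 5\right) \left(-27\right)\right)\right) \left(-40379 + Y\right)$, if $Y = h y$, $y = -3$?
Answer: $1716982388$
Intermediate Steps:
$Y = -387$ ($Y = 129 \left(-3\right) = -387$)
$\left(-31824 - \left(9484 - 10 \left(-2 + 5\right) \left(-27\right)\right)\right) \left(-40379 + Y\right) = \left(-31824 - \left(9484 - 10 \left(-2 + 5\right) \left(-27\right)\right)\right) \left(-40379 - 387\right) = \left(-31824 - \left(9484 - 10 \cdot 3 \left(-27\right)\right)\right) \left(-40766\right) = \left(-31824 + \left(30 \left(-27\right) - 9484\right)\right) \left(-40766\right) = \left(-31824 - 10294\right) \left(-40766\right) = \left(-42118\right) \left(-40766\right) = 1716982388$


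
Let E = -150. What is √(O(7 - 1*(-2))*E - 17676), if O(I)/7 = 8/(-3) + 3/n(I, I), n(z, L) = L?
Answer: I*√15226 ≈ 123.39*I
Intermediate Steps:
O(I) = -56/3 + 21/I (O(I) = 7*(8/(-3) + 3/I) = 7*(8*(-⅓) + 3/I) = 7*(-8/3 + 3/I) = -56/3 + 21/I)
√(O(7 - 1*(-2))*E - 17676) = √((-56/3 + 21/(7 - 1*(-2)))*(-150) - 17676) = √((-56/3 + 21/(7 + 2))*(-150) - 17676) = √((-56/3 + 21/9)*(-150) - 17676) = √((-56/3 + 21*(⅑))*(-150) - 17676) = √((-56/3 + 7/3)*(-150) - 17676) = √(-49/3*(-150) - 17676) = √(2450 - 17676) = √(-15226) = I*√15226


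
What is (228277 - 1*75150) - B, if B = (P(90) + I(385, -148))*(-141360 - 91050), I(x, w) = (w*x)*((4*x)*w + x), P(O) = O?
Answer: 3013182725833027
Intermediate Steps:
I(x, w) = w*x*(x + 4*w*x) (I(x, w) = (w*x)*(4*w*x + x) = (w*x)*(x + 4*w*x) = w*x*(x + 4*w*x))
B = -3013182725679900 (B = (90 - 148*385²*(1 + 4*(-148)))*(-141360 - 91050) = (90 - 148*148225*(1 - 592))*(-232410) = (90 - 148*148225*(-591))*(-232410) = (90 + 12964944300)*(-232410) = 12964944390*(-232410) = -3013182725679900)
(228277 - 1*75150) - B = (228277 - 1*75150) - 1*(-3013182725679900) = (228277 - 75150) + 3013182725679900 = 153127 + 3013182725679900 = 3013182725833027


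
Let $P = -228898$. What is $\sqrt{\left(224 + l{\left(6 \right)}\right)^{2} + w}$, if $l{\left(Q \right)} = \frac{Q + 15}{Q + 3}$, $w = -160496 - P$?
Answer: $\frac{\sqrt{1076659}}{3} \approx 345.87$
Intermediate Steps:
$w = 68402$ ($w = -160496 - -228898 = -160496 + 228898 = 68402$)
$l{\left(Q \right)} = \frac{15 + Q}{3 + Q}$
$\sqrt{\left(224 + l{\left(6 \right)}\right)^{2} + w} = \sqrt{\left(224 + \frac{15 + 6}{3 + 6}\right)^{2} + 68402} = \sqrt{\left(224 + \frac{1}{9} \cdot 21\right)^{2} + 68402} = \sqrt{\left(224 + \frac{7}{3}\right)^{2} + 68402} = \sqrt{\left(\frac{679}{3}\right)^{2} + 68402} = \sqrt{\frac{461041}{9} + 68402} = \sqrt{\frac{1076659}{9}} = \frac{\sqrt{1076659}}{3}$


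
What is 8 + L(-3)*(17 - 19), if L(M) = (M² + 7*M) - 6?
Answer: 44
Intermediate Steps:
L(M) = -6 + M² + 7*M
8 + L(-3)*(17 - 19) = 8 + (-6 + (-3)² + 7*(-3))*(17 - 19) = 8 + (-6 + 9 - 21)*(-2) = 8 - 18*(-2) = 8 + 36 = 44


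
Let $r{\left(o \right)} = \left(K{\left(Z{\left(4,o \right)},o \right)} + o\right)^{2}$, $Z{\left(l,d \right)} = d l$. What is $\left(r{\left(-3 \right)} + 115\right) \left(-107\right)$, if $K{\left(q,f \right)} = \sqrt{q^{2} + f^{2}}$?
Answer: $-29639 + 1926 \sqrt{17} \approx -21698.0$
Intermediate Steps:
$K{\left(q,f \right)} = \sqrt{f^{2} + q^{2}}$
$r{\left(o \right)} = \left(o + \sqrt{17} \sqrt{o^{2}}\right)^{2}$ ($r{\left(o \right)} = \left(\sqrt{o^{2} + \left(o 4\right)^{2}} + o\right)^{2} = \left(\sqrt{o^{2} + \left(4 o\right)^{2}} + o\right)^{2} = \left(\sqrt{o^{2} + 16 o^{2}} + o\right)^{2} = \left(\sqrt{17 o^{2}} + o\right)^{2} = \left(\sqrt{17} \sqrt{o^{2}} + o\right)^{2} = \left(o + \sqrt{17} \sqrt{o^{2}}\right)^{2}$)
$\left(r{\left(-3 \right)} + 115\right) \left(-107\right) = \left(\left(-3 + \sqrt{17} \sqrt{\left(-3\right)^{2}}\right)^{2} + 115\right) \left(-107\right) = \left(\left(-3 + \sqrt{17} \sqrt{9}\right)^{2} + 115\right) \left(-107\right) = \left(\left(-3 + \sqrt{17} \cdot 3\right)^{2} + 115\right) \left(-107\right) = \left(\left(-3 + 3 \sqrt{17}\right)^{2} + 115\right) \left(-107\right) = \left(115 + \left(-3 + 3 \sqrt{17}\right)^{2}\right) \left(-107\right) = -12305 - 107 \left(-3 + 3 \sqrt{17}\right)^{2}$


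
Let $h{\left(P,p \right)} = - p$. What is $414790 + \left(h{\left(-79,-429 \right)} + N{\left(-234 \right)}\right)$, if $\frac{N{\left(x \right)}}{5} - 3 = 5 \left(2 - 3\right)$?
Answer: $415209$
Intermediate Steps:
$N{\left(x \right)} = -10$ ($N{\left(x \right)} = 15 + 5 \cdot 5 \left(2 - 3\right) = 15 + 5 \cdot 5 \left(-1\right) = 15 + 5 \left(-5\right) = 15 - 25 = -10$)
$414790 + \left(h{\left(-79,-429 \right)} + N{\left(-234 \right)}\right) = 414790 - -419 = 414790 + \left(429 - 10\right) = 414790 + 419 = 415209$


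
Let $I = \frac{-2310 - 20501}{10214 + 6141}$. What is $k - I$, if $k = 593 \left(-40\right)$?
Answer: $- \frac{387917789}{16355} \approx -23719.0$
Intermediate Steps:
$k = -23720$
$I = - \frac{22811}{16355} \approx -1.3947$
$k - I = -23720 - - \frac{22811}{16355} = -23720 + \frac{22811}{16355} = - \frac{387917789}{16355}$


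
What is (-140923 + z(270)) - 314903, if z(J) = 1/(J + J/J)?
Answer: -123528845/271 ≈ -4.5583e+5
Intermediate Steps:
z(J) = 1/(1 + J) (z(J) = 1/(J + 1) = 1/(1 + J))
(-140923 + z(270)) - 314903 = (-140923 + 1/(1 + 270)) - 314903 = (-140923 + 1/271) - 314903 = -38190132/271 - 314903 = -123528845/271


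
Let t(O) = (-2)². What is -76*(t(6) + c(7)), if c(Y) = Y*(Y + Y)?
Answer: -7752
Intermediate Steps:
t(O) = 4
c(Y) = 2*Y² (c(Y) = Y*(2*Y) = 2*Y²)
-76*(t(6) + c(7)) = -76*(4 + 2*7²) = -76*(4 + 2*49) = -76*(4 + 98) = -76*102 = -7752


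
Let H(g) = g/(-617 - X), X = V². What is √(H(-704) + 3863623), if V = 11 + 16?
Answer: √1749947138663/673 ≈ 1965.6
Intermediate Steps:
V = 27
X = 729 (X = 27² = 729)
H(g) = -g/1346 (H(g) = g/(-617 - 1*729) = g/(-617 - 729) = g/(-1346) = g*(-1/1346) = -g/1346)
√(H(-704) + 3863623) = √(-1/1346*(-704) + 3863623) = √(352/673 + 3863623) = √(2600218631/673) = √1749947138663/673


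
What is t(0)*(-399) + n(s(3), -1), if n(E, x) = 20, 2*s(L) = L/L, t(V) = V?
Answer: 20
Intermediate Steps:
s(L) = 1/2 (s(L) = (L/L)/2 = (1/2)*1 = 1/2)
t(0)*(-399) + n(s(3), -1) = 0*(-399) + 20 = 0 + 20 = 20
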